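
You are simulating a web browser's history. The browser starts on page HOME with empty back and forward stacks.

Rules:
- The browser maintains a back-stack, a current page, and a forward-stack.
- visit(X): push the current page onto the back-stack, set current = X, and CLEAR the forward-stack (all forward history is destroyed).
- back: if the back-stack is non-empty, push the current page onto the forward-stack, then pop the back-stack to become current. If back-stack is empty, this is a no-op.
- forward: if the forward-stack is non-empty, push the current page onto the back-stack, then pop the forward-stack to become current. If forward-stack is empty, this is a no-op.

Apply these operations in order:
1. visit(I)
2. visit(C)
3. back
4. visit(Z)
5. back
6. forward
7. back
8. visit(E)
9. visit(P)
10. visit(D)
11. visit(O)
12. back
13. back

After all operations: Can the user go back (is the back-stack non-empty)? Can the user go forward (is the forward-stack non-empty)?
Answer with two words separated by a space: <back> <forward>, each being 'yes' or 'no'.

After 1 (visit(I)): cur=I back=1 fwd=0
After 2 (visit(C)): cur=C back=2 fwd=0
After 3 (back): cur=I back=1 fwd=1
After 4 (visit(Z)): cur=Z back=2 fwd=0
After 5 (back): cur=I back=1 fwd=1
After 6 (forward): cur=Z back=2 fwd=0
After 7 (back): cur=I back=1 fwd=1
After 8 (visit(E)): cur=E back=2 fwd=0
After 9 (visit(P)): cur=P back=3 fwd=0
After 10 (visit(D)): cur=D back=4 fwd=0
After 11 (visit(O)): cur=O back=5 fwd=0
After 12 (back): cur=D back=4 fwd=1
After 13 (back): cur=P back=3 fwd=2

Answer: yes yes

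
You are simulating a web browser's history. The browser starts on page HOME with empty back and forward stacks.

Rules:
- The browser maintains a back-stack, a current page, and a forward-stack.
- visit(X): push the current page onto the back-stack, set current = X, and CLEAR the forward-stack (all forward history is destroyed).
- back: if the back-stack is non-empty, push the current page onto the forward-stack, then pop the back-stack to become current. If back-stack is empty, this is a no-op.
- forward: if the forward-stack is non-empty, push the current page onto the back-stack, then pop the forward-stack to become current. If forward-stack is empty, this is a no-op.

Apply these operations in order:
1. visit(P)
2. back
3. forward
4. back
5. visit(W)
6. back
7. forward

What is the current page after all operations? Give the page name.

After 1 (visit(P)): cur=P back=1 fwd=0
After 2 (back): cur=HOME back=0 fwd=1
After 3 (forward): cur=P back=1 fwd=0
After 4 (back): cur=HOME back=0 fwd=1
After 5 (visit(W)): cur=W back=1 fwd=0
After 6 (back): cur=HOME back=0 fwd=1
After 7 (forward): cur=W back=1 fwd=0

Answer: W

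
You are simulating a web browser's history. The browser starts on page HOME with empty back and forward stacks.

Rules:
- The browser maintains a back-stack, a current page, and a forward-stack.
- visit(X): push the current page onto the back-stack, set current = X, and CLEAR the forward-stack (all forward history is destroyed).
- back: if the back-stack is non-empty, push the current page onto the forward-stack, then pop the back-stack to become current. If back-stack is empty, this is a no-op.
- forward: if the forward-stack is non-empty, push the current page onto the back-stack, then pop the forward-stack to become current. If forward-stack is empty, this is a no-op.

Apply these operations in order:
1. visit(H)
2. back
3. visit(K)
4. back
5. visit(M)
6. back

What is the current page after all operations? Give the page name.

Answer: HOME

Derivation:
After 1 (visit(H)): cur=H back=1 fwd=0
After 2 (back): cur=HOME back=0 fwd=1
After 3 (visit(K)): cur=K back=1 fwd=0
After 4 (back): cur=HOME back=0 fwd=1
After 5 (visit(M)): cur=M back=1 fwd=0
After 6 (back): cur=HOME back=0 fwd=1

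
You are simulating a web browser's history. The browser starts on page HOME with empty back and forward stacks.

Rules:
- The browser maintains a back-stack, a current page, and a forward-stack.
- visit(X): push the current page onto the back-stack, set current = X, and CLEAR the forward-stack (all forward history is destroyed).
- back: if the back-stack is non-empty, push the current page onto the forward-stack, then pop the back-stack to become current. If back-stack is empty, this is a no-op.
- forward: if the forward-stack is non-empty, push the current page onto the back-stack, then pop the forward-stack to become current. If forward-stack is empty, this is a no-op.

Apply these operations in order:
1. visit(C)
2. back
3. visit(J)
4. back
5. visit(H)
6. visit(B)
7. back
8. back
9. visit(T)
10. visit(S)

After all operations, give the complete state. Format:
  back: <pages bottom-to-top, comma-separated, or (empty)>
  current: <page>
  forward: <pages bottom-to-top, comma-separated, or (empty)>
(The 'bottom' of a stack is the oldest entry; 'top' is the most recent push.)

After 1 (visit(C)): cur=C back=1 fwd=0
After 2 (back): cur=HOME back=0 fwd=1
After 3 (visit(J)): cur=J back=1 fwd=0
After 4 (back): cur=HOME back=0 fwd=1
After 5 (visit(H)): cur=H back=1 fwd=0
After 6 (visit(B)): cur=B back=2 fwd=0
After 7 (back): cur=H back=1 fwd=1
After 8 (back): cur=HOME back=0 fwd=2
After 9 (visit(T)): cur=T back=1 fwd=0
After 10 (visit(S)): cur=S back=2 fwd=0

Answer: back: HOME,T
current: S
forward: (empty)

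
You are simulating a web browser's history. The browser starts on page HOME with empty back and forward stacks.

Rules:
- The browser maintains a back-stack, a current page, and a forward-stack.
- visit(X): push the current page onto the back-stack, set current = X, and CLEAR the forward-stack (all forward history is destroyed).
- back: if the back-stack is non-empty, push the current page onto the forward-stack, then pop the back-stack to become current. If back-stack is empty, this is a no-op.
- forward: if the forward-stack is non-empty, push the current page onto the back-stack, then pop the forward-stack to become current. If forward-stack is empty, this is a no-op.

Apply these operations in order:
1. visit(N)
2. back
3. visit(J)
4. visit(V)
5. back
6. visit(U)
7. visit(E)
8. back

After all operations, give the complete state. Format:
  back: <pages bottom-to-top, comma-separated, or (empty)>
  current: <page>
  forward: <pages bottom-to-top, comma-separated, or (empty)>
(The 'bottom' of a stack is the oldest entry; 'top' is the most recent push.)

After 1 (visit(N)): cur=N back=1 fwd=0
After 2 (back): cur=HOME back=0 fwd=1
After 3 (visit(J)): cur=J back=1 fwd=0
After 4 (visit(V)): cur=V back=2 fwd=0
After 5 (back): cur=J back=1 fwd=1
After 6 (visit(U)): cur=U back=2 fwd=0
After 7 (visit(E)): cur=E back=3 fwd=0
After 8 (back): cur=U back=2 fwd=1

Answer: back: HOME,J
current: U
forward: E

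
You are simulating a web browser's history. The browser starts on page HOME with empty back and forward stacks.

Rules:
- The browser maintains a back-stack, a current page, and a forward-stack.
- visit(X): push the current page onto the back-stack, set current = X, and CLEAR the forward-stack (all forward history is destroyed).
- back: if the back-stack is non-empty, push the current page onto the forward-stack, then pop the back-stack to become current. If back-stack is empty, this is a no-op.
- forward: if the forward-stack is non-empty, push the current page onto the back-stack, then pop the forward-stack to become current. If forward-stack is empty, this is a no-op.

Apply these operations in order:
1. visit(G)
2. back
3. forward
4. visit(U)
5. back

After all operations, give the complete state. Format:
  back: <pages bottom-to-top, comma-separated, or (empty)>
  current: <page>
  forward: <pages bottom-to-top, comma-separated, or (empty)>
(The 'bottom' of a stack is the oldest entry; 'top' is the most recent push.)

After 1 (visit(G)): cur=G back=1 fwd=0
After 2 (back): cur=HOME back=0 fwd=1
After 3 (forward): cur=G back=1 fwd=0
After 4 (visit(U)): cur=U back=2 fwd=0
After 5 (back): cur=G back=1 fwd=1

Answer: back: HOME
current: G
forward: U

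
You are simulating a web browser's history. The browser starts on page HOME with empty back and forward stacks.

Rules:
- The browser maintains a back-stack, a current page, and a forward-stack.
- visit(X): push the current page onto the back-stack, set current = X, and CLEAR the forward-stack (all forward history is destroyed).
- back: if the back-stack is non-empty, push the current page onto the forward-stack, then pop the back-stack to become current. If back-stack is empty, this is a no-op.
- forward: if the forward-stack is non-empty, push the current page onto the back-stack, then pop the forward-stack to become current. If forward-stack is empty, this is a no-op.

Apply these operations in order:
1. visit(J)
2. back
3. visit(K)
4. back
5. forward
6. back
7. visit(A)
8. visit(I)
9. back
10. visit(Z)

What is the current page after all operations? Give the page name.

Answer: Z

Derivation:
After 1 (visit(J)): cur=J back=1 fwd=0
After 2 (back): cur=HOME back=0 fwd=1
After 3 (visit(K)): cur=K back=1 fwd=0
After 4 (back): cur=HOME back=0 fwd=1
After 5 (forward): cur=K back=1 fwd=0
After 6 (back): cur=HOME back=0 fwd=1
After 7 (visit(A)): cur=A back=1 fwd=0
After 8 (visit(I)): cur=I back=2 fwd=0
After 9 (back): cur=A back=1 fwd=1
After 10 (visit(Z)): cur=Z back=2 fwd=0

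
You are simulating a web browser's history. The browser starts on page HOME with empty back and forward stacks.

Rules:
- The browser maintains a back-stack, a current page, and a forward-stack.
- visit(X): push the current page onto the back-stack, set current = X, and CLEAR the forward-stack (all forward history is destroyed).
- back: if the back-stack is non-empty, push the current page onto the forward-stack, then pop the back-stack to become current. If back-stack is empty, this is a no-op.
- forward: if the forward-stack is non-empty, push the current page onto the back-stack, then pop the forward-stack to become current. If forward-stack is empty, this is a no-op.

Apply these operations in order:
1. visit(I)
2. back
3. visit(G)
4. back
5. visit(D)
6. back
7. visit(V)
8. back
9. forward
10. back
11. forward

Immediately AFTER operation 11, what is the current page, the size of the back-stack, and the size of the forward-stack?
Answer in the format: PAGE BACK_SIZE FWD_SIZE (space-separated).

After 1 (visit(I)): cur=I back=1 fwd=0
After 2 (back): cur=HOME back=0 fwd=1
After 3 (visit(G)): cur=G back=1 fwd=0
After 4 (back): cur=HOME back=0 fwd=1
After 5 (visit(D)): cur=D back=1 fwd=0
After 6 (back): cur=HOME back=0 fwd=1
After 7 (visit(V)): cur=V back=1 fwd=0
After 8 (back): cur=HOME back=0 fwd=1
After 9 (forward): cur=V back=1 fwd=0
After 10 (back): cur=HOME back=0 fwd=1
After 11 (forward): cur=V back=1 fwd=0

V 1 0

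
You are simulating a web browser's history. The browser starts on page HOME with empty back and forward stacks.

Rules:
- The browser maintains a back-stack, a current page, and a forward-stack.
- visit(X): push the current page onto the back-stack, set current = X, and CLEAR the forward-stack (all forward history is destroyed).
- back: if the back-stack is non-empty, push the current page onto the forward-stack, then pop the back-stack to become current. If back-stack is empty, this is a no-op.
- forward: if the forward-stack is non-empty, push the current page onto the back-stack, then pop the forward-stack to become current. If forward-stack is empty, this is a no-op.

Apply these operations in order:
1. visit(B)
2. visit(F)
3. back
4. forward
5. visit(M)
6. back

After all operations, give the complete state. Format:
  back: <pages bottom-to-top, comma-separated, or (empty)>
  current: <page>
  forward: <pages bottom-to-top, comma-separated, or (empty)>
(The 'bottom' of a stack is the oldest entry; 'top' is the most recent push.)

After 1 (visit(B)): cur=B back=1 fwd=0
After 2 (visit(F)): cur=F back=2 fwd=0
After 3 (back): cur=B back=1 fwd=1
After 4 (forward): cur=F back=2 fwd=0
After 5 (visit(M)): cur=M back=3 fwd=0
After 6 (back): cur=F back=2 fwd=1

Answer: back: HOME,B
current: F
forward: M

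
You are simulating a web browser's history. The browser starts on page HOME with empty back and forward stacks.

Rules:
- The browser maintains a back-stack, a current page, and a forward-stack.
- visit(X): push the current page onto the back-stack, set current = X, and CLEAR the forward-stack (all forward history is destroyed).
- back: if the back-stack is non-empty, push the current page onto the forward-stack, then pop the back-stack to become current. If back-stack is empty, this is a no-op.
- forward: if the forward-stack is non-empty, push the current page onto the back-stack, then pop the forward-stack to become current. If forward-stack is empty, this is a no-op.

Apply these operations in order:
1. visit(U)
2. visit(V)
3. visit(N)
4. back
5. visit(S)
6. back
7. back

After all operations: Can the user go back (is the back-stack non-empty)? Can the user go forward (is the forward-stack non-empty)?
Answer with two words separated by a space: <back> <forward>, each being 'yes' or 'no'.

Answer: yes yes

Derivation:
After 1 (visit(U)): cur=U back=1 fwd=0
After 2 (visit(V)): cur=V back=2 fwd=0
After 3 (visit(N)): cur=N back=3 fwd=0
After 4 (back): cur=V back=2 fwd=1
After 5 (visit(S)): cur=S back=3 fwd=0
After 6 (back): cur=V back=2 fwd=1
After 7 (back): cur=U back=1 fwd=2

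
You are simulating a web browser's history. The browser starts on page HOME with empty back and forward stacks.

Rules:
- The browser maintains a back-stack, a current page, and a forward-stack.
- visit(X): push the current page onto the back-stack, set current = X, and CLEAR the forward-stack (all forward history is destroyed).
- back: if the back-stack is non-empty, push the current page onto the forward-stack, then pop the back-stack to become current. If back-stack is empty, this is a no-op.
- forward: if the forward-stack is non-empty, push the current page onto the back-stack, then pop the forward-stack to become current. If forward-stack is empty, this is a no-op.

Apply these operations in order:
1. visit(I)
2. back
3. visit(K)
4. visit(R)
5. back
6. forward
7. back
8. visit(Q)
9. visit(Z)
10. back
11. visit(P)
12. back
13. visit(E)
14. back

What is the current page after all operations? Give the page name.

Answer: Q

Derivation:
After 1 (visit(I)): cur=I back=1 fwd=0
After 2 (back): cur=HOME back=0 fwd=1
After 3 (visit(K)): cur=K back=1 fwd=0
After 4 (visit(R)): cur=R back=2 fwd=0
After 5 (back): cur=K back=1 fwd=1
After 6 (forward): cur=R back=2 fwd=0
After 7 (back): cur=K back=1 fwd=1
After 8 (visit(Q)): cur=Q back=2 fwd=0
After 9 (visit(Z)): cur=Z back=3 fwd=0
After 10 (back): cur=Q back=2 fwd=1
After 11 (visit(P)): cur=P back=3 fwd=0
After 12 (back): cur=Q back=2 fwd=1
After 13 (visit(E)): cur=E back=3 fwd=0
After 14 (back): cur=Q back=2 fwd=1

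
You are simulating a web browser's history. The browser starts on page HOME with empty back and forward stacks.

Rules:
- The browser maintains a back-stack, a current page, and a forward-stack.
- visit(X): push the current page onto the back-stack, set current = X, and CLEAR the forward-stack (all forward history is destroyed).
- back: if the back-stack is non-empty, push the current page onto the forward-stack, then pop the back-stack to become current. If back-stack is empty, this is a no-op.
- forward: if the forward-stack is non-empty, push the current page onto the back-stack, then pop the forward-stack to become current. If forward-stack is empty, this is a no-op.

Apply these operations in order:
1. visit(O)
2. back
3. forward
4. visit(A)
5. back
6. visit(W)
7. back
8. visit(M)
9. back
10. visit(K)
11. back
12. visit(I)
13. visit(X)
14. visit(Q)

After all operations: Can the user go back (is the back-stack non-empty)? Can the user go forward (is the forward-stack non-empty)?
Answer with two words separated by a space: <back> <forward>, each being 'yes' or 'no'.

After 1 (visit(O)): cur=O back=1 fwd=0
After 2 (back): cur=HOME back=0 fwd=1
After 3 (forward): cur=O back=1 fwd=0
After 4 (visit(A)): cur=A back=2 fwd=0
After 5 (back): cur=O back=1 fwd=1
After 6 (visit(W)): cur=W back=2 fwd=0
After 7 (back): cur=O back=1 fwd=1
After 8 (visit(M)): cur=M back=2 fwd=0
After 9 (back): cur=O back=1 fwd=1
After 10 (visit(K)): cur=K back=2 fwd=0
After 11 (back): cur=O back=1 fwd=1
After 12 (visit(I)): cur=I back=2 fwd=0
After 13 (visit(X)): cur=X back=3 fwd=0
After 14 (visit(Q)): cur=Q back=4 fwd=0

Answer: yes no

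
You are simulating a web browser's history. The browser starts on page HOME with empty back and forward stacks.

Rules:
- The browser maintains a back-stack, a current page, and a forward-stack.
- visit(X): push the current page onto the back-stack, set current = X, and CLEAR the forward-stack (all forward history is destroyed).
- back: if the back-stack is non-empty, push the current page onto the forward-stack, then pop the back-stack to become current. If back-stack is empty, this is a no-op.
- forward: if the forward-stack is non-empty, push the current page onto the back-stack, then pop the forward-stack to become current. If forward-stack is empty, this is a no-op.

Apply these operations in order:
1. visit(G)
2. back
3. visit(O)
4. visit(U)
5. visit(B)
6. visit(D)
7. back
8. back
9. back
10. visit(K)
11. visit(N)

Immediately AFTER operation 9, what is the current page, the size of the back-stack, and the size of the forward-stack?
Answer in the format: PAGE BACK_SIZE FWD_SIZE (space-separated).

After 1 (visit(G)): cur=G back=1 fwd=0
After 2 (back): cur=HOME back=0 fwd=1
After 3 (visit(O)): cur=O back=1 fwd=0
After 4 (visit(U)): cur=U back=2 fwd=0
After 5 (visit(B)): cur=B back=3 fwd=0
After 6 (visit(D)): cur=D back=4 fwd=0
After 7 (back): cur=B back=3 fwd=1
After 8 (back): cur=U back=2 fwd=2
After 9 (back): cur=O back=1 fwd=3

O 1 3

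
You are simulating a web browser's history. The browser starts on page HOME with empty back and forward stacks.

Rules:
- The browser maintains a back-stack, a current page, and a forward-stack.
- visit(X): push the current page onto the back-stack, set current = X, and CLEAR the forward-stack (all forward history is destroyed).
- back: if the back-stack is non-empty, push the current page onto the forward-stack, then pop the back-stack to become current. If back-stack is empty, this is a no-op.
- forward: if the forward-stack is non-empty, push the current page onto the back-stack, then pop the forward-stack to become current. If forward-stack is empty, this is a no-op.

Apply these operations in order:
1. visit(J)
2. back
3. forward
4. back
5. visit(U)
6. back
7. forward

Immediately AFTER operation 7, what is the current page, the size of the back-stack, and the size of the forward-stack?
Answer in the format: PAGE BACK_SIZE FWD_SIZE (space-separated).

After 1 (visit(J)): cur=J back=1 fwd=0
After 2 (back): cur=HOME back=0 fwd=1
After 3 (forward): cur=J back=1 fwd=0
After 4 (back): cur=HOME back=0 fwd=1
After 5 (visit(U)): cur=U back=1 fwd=0
After 6 (back): cur=HOME back=0 fwd=1
After 7 (forward): cur=U back=1 fwd=0

U 1 0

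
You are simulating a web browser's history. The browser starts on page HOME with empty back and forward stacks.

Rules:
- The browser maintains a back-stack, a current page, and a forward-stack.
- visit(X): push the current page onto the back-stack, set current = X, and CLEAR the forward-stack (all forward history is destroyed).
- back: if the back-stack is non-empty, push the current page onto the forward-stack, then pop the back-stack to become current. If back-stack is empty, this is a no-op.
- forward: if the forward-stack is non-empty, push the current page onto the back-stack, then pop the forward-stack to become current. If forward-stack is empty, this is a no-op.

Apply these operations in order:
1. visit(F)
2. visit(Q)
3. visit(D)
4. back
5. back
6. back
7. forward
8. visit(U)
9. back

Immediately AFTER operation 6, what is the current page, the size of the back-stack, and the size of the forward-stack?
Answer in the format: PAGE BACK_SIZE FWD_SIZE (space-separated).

After 1 (visit(F)): cur=F back=1 fwd=0
After 2 (visit(Q)): cur=Q back=2 fwd=0
After 3 (visit(D)): cur=D back=3 fwd=0
After 4 (back): cur=Q back=2 fwd=1
After 5 (back): cur=F back=1 fwd=2
After 6 (back): cur=HOME back=0 fwd=3

HOME 0 3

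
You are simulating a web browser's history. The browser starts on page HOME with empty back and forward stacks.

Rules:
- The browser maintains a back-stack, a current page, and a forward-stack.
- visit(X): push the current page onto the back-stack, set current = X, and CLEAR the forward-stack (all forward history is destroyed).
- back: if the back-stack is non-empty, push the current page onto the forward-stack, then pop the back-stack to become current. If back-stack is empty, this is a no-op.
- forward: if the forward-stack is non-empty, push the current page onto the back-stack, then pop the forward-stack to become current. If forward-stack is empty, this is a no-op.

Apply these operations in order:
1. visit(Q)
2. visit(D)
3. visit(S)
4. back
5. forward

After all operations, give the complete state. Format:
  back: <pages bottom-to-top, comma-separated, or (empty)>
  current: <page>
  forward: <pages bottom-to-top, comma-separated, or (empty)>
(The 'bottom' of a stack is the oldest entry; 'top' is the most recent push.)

Answer: back: HOME,Q,D
current: S
forward: (empty)

Derivation:
After 1 (visit(Q)): cur=Q back=1 fwd=0
After 2 (visit(D)): cur=D back=2 fwd=0
After 3 (visit(S)): cur=S back=3 fwd=0
After 4 (back): cur=D back=2 fwd=1
After 5 (forward): cur=S back=3 fwd=0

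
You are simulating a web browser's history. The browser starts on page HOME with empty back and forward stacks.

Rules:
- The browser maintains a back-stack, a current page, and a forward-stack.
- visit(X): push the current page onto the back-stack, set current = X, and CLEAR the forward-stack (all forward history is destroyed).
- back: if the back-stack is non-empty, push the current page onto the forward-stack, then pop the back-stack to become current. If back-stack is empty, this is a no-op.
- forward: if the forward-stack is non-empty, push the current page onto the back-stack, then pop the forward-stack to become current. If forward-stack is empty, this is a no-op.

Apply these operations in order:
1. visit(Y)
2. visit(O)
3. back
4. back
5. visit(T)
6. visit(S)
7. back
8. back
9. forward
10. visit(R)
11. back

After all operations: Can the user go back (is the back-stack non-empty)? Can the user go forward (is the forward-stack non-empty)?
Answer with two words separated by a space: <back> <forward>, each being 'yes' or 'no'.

Answer: yes yes

Derivation:
After 1 (visit(Y)): cur=Y back=1 fwd=0
After 2 (visit(O)): cur=O back=2 fwd=0
After 3 (back): cur=Y back=1 fwd=1
After 4 (back): cur=HOME back=0 fwd=2
After 5 (visit(T)): cur=T back=1 fwd=0
After 6 (visit(S)): cur=S back=2 fwd=0
After 7 (back): cur=T back=1 fwd=1
After 8 (back): cur=HOME back=0 fwd=2
After 9 (forward): cur=T back=1 fwd=1
After 10 (visit(R)): cur=R back=2 fwd=0
After 11 (back): cur=T back=1 fwd=1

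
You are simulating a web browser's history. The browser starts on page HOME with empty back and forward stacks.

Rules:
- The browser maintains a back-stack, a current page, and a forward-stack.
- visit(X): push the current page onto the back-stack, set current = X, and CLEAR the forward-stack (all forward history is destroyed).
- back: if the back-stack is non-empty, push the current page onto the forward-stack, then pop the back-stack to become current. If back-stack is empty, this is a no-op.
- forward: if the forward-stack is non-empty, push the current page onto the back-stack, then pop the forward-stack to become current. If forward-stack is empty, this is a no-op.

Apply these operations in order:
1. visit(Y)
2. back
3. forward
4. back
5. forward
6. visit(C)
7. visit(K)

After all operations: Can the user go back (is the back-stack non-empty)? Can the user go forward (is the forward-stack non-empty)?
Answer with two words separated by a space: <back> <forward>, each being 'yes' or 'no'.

Answer: yes no

Derivation:
After 1 (visit(Y)): cur=Y back=1 fwd=0
After 2 (back): cur=HOME back=0 fwd=1
After 3 (forward): cur=Y back=1 fwd=0
After 4 (back): cur=HOME back=0 fwd=1
After 5 (forward): cur=Y back=1 fwd=0
After 6 (visit(C)): cur=C back=2 fwd=0
After 7 (visit(K)): cur=K back=3 fwd=0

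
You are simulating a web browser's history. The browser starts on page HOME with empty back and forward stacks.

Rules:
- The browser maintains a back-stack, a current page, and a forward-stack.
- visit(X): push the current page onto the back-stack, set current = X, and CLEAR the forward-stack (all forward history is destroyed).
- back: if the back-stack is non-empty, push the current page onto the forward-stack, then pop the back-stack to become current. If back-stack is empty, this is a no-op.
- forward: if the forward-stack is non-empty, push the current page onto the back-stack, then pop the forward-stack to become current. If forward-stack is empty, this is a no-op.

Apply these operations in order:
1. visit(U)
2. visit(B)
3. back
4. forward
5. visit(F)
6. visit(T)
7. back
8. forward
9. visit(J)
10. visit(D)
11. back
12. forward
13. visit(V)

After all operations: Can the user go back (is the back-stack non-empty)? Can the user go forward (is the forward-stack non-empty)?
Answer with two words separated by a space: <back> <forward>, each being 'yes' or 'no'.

After 1 (visit(U)): cur=U back=1 fwd=0
After 2 (visit(B)): cur=B back=2 fwd=0
After 3 (back): cur=U back=1 fwd=1
After 4 (forward): cur=B back=2 fwd=0
After 5 (visit(F)): cur=F back=3 fwd=0
After 6 (visit(T)): cur=T back=4 fwd=0
After 7 (back): cur=F back=3 fwd=1
After 8 (forward): cur=T back=4 fwd=0
After 9 (visit(J)): cur=J back=5 fwd=0
After 10 (visit(D)): cur=D back=6 fwd=0
After 11 (back): cur=J back=5 fwd=1
After 12 (forward): cur=D back=6 fwd=0
After 13 (visit(V)): cur=V back=7 fwd=0

Answer: yes no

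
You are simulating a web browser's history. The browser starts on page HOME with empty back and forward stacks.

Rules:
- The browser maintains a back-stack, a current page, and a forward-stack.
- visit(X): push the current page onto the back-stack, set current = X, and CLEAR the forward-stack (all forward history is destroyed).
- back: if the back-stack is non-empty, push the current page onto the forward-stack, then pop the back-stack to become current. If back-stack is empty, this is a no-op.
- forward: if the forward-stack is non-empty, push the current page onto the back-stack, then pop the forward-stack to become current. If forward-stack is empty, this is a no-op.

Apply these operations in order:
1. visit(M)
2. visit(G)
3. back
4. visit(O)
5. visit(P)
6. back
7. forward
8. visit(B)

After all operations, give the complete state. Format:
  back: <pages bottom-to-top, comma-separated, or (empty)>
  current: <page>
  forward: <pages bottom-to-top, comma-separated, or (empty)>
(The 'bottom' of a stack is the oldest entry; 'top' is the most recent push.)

Answer: back: HOME,M,O,P
current: B
forward: (empty)

Derivation:
After 1 (visit(M)): cur=M back=1 fwd=0
After 2 (visit(G)): cur=G back=2 fwd=0
After 3 (back): cur=M back=1 fwd=1
After 4 (visit(O)): cur=O back=2 fwd=0
After 5 (visit(P)): cur=P back=3 fwd=0
After 6 (back): cur=O back=2 fwd=1
After 7 (forward): cur=P back=3 fwd=0
After 8 (visit(B)): cur=B back=4 fwd=0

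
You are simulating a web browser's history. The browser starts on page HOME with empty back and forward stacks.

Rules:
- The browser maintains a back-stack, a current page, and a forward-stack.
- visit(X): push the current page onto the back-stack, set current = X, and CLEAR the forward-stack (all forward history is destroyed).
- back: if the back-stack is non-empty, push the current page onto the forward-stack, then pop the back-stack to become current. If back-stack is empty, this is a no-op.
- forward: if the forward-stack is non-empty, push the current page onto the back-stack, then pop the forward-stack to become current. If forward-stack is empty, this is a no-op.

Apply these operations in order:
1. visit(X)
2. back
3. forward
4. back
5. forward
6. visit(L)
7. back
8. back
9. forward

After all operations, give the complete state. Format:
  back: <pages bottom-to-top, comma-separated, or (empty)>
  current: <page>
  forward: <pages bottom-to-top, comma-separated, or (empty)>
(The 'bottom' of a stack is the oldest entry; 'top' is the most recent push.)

Answer: back: HOME
current: X
forward: L

Derivation:
After 1 (visit(X)): cur=X back=1 fwd=0
After 2 (back): cur=HOME back=0 fwd=1
After 3 (forward): cur=X back=1 fwd=0
After 4 (back): cur=HOME back=0 fwd=1
After 5 (forward): cur=X back=1 fwd=0
After 6 (visit(L)): cur=L back=2 fwd=0
After 7 (back): cur=X back=1 fwd=1
After 8 (back): cur=HOME back=0 fwd=2
After 9 (forward): cur=X back=1 fwd=1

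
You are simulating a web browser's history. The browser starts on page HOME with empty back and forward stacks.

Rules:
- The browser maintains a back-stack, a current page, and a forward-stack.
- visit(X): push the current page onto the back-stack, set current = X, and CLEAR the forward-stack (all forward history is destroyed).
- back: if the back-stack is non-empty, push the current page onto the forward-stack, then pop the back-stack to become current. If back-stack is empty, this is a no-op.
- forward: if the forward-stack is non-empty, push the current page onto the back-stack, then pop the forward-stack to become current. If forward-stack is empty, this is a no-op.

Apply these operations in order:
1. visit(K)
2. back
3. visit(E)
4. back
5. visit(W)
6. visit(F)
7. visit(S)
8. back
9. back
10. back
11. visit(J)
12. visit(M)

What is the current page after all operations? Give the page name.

After 1 (visit(K)): cur=K back=1 fwd=0
After 2 (back): cur=HOME back=0 fwd=1
After 3 (visit(E)): cur=E back=1 fwd=0
After 4 (back): cur=HOME back=0 fwd=1
After 5 (visit(W)): cur=W back=1 fwd=0
After 6 (visit(F)): cur=F back=2 fwd=0
After 7 (visit(S)): cur=S back=3 fwd=0
After 8 (back): cur=F back=2 fwd=1
After 9 (back): cur=W back=1 fwd=2
After 10 (back): cur=HOME back=0 fwd=3
After 11 (visit(J)): cur=J back=1 fwd=0
After 12 (visit(M)): cur=M back=2 fwd=0

Answer: M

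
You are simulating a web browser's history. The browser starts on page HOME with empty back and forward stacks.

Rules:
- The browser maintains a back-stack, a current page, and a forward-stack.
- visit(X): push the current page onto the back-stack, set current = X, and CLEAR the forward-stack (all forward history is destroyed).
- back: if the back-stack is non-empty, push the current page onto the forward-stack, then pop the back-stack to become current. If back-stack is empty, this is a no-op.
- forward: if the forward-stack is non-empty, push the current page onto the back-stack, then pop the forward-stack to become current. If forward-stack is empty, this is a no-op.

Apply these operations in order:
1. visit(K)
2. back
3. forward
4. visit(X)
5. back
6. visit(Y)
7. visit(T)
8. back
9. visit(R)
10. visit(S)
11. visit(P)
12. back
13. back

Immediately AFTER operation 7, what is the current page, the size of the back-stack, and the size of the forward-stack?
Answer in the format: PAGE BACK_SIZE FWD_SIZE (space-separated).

After 1 (visit(K)): cur=K back=1 fwd=0
After 2 (back): cur=HOME back=0 fwd=1
After 3 (forward): cur=K back=1 fwd=0
After 4 (visit(X)): cur=X back=2 fwd=0
After 5 (back): cur=K back=1 fwd=1
After 6 (visit(Y)): cur=Y back=2 fwd=0
After 7 (visit(T)): cur=T back=3 fwd=0

T 3 0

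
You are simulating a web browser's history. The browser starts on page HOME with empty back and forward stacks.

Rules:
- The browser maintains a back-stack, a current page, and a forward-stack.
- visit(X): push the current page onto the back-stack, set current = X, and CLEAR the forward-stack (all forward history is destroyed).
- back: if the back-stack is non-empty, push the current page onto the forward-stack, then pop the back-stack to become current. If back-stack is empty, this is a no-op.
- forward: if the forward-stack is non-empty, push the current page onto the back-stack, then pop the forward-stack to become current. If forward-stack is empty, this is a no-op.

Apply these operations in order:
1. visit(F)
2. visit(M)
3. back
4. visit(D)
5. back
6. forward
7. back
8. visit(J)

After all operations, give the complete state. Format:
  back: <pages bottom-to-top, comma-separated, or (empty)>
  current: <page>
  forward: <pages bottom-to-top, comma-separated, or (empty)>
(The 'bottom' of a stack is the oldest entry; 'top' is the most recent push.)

Answer: back: HOME,F
current: J
forward: (empty)

Derivation:
After 1 (visit(F)): cur=F back=1 fwd=0
After 2 (visit(M)): cur=M back=2 fwd=0
After 3 (back): cur=F back=1 fwd=1
After 4 (visit(D)): cur=D back=2 fwd=0
After 5 (back): cur=F back=1 fwd=1
After 6 (forward): cur=D back=2 fwd=0
After 7 (back): cur=F back=1 fwd=1
After 8 (visit(J)): cur=J back=2 fwd=0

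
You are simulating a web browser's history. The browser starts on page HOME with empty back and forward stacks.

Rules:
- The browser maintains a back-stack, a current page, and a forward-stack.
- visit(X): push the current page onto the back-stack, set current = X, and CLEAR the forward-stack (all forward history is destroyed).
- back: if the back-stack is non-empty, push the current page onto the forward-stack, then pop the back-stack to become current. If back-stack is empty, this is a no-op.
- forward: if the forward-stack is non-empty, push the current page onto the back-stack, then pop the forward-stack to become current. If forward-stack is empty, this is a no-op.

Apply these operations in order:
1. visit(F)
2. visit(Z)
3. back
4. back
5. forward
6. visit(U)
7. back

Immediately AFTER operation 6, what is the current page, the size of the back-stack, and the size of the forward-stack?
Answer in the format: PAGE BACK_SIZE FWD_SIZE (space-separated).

After 1 (visit(F)): cur=F back=1 fwd=0
After 2 (visit(Z)): cur=Z back=2 fwd=0
After 3 (back): cur=F back=1 fwd=1
After 4 (back): cur=HOME back=0 fwd=2
After 5 (forward): cur=F back=1 fwd=1
After 6 (visit(U)): cur=U back=2 fwd=0

U 2 0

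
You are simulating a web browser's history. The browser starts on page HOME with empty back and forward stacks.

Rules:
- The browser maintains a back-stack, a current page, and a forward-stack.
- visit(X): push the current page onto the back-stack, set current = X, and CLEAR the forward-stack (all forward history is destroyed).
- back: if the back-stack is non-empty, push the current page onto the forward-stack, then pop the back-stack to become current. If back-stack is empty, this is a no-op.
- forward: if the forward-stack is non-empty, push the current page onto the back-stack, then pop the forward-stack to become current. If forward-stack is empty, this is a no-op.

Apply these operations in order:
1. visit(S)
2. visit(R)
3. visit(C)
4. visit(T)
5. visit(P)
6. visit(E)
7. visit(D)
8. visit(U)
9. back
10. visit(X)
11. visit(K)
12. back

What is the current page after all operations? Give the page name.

After 1 (visit(S)): cur=S back=1 fwd=0
After 2 (visit(R)): cur=R back=2 fwd=0
After 3 (visit(C)): cur=C back=3 fwd=0
After 4 (visit(T)): cur=T back=4 fwd=0
After 5 (visit(P)): cur=P back=5 fwd=0
After 6 (visit(E)): cur=E back=6 fwd=0
After 7 (visit(D)): cur=D back=7 fwd=0
After 8 (visit(U)): cur=U back=8 fwd=0
After 9 (back): cur=D back=7 fwd=1
After 10 (visit(X)): cur=X back=8 fwd=0
After 11 (visit(K)): cur=K back=9 fwd=0
After 12 (back): cur=X back=8 fwd=1

Answer: X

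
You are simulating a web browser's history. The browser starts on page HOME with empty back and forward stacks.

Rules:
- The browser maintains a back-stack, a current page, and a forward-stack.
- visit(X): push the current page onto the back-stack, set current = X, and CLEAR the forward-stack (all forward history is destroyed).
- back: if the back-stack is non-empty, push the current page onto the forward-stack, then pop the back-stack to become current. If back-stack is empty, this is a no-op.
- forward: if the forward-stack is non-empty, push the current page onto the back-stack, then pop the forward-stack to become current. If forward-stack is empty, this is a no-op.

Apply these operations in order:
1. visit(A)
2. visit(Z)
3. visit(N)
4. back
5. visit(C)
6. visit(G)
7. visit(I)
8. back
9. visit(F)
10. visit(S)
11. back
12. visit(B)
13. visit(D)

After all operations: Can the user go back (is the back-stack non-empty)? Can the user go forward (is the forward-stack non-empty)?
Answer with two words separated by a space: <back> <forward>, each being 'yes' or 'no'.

After 1 (visit(A)): cur=A back=1 fwd=0
After 2 (visit(Z)): cur=Z back=2 fwd=0
After 3 (visit(N)): cur=N back=3 fwd=0
After 4 (back): cur=Z back=2 fwd=1
After 5 (visit(C)): cur=C back=3 fwd=0
After 6 (visit(G)): cur=G back=4 fwd=0
After 7 (visit(I)): cur=I back=5 fwd=0
After 8 (back): cur=G back=4 fwd=1
After 9 (visit(F)): cur=F back=5 fwd=0
After 10 (visit(S)): cur=S back=6 fwd=0
After 11 (back): cur=F back=5 fwd=1
After 12 (visit(B)): cur=B back=6 fwd=0
After 13 (visit(D)): cur=D back=7 fwd=0

Answer: yes no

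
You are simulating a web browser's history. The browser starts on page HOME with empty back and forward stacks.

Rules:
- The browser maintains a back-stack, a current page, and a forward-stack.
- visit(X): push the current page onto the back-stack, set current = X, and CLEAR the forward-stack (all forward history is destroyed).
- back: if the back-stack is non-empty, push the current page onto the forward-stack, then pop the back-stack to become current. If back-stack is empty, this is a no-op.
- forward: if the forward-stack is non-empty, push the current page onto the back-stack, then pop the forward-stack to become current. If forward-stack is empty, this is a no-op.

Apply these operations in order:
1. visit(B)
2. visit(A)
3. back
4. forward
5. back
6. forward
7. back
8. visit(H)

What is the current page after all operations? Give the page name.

Answer: H

Derivation:
After 1 (visit(B)): cur=B back=1 fwd=0
After 2 (visit(A)): cur=A back=2 fwd=0
After 3 (back): cur=B back=1 fwd=1
After 4 (forward): cur=A back=2 fwd=0
After 5 (back): cur=B back=1 fwd=1
After 6 (forward): cur=A back=2 fwd=0
After 7 (back): cur=B back=1 fwd=1
After 8 (visit(H)): cur=H back=2 fwd=0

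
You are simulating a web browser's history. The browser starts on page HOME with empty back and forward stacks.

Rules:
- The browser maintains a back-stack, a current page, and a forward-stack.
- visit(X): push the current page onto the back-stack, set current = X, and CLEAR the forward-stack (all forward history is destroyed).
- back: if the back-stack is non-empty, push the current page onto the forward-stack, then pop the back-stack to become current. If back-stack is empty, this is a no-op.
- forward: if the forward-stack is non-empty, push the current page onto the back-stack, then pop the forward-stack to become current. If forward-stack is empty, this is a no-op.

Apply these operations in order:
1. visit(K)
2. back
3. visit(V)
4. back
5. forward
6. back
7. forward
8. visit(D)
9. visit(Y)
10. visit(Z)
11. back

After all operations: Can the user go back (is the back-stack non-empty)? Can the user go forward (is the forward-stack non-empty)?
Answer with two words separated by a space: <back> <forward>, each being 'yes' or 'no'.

Answer: yes yes

Derivation:
After 1 (visit(K)): cur=K back=1 fwd=0
After 2 (back): cur=HOME back=0 fwd=1
After 3 (visit(V)): cur=V back=1 fwd=0
After 4 (back): cur=HOME back=0 fwd=1
After 5 (forward): cur=V back=1 fwd=0
After 6 (back): cur=HOME back=0 fwd=1
After 7 (forward): cur=V back=1 fwd=0
After 8 (visit(D)): cur=D back=2 fwd=0
After 9 (visit(Y)): cur=Y back=3 fwd=0
After 10 (visit(Z)): cur=Z back=4 fwd=0
After 11 (back): cur=Y back=3 fwd=1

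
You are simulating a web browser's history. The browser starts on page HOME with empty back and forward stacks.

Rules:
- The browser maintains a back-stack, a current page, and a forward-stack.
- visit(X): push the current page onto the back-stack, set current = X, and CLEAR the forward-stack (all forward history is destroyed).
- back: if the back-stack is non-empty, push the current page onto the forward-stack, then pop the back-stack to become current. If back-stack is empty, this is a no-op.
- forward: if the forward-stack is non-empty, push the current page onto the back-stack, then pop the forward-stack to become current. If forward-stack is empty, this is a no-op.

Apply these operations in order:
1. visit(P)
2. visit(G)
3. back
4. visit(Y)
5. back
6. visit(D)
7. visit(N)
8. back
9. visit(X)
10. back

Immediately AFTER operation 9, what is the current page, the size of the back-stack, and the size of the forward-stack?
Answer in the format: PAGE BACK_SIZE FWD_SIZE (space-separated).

After 1 (visit(P)): cur=P back=1 fwd=0
After 2 (visit(G)): cur=G back=2 fwd=0
After 3 (back): cur=P back=1 fwd=1
After 4 (visit(Y)): cur=Y back=2 fwd=0
After 5 (back): cur=P back=1 fwd=1
After 6 (visit(D)): cur=D back=2 fwd=0
After 7 (visit(N)): cur=N back=3 fwd=0
After 8 (back): cur=D back=2 fwd=1
After 9 (visit(X)): cur=X back=3 fwd=0

X 3 0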